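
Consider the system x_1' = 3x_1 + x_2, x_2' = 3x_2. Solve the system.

x_1(t) = c_1e^(3t) + c_2te^(3t) + 2c_2e^(3t), x_2(t) = c_2e^(3t)

Coefficient matrix A = [[3, 1], [0, 3]].
Characteristic polynomial det(A - λI) = λ^2 - 6λ + 9 = 0.
Single eigenvalue λ = 3 with algebraic multiplicity 2.
Eigenvector v = (1,0); generalized eigenvector w with (A-λI)w=v is (2,1).
General solution: e^(3t)[c_1·v + c_2·(t·v + w)].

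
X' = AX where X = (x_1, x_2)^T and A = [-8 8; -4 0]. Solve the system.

x_1(t) = c_1e^(-4t)sin(4t) - c_1e^(-4t)cos(4t) - c_2e^(-4t)sin(4t) - c_2e^(-4t)cos(4t), x_2(t) = c_1e^(-4t)sin(4t) - c_2e^(-4t)cos(4t)

Coefficient matrix A = [[-8, 8], [-4, 0]].
Characteristic polynomial det(A - λI) = λ^2 + 8λ + 32 = 0.
Eigenvalues λ = -4 ± 4i (complex conjugate pair).
For λ=-4+4i: an eigenvector is (-1,0) - i(1,1) = (-1 - i, 0 - i).
A real fundamental pair from Re and Im of e^((-4+4i)t)v: X_1 = e^(-4t)(cos(4t)·(-1,0) + sin(4t)·(1,1)), X_2 = e^(-4t)(sin(4t)·(-1,0) - cos(4t)·(1,1)).
General solution: c_1X_1 + c_2X_2.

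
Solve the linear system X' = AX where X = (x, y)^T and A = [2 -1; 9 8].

x(t) = K_1e^(5t) + K_2te^(5t), y(t) = -3K_1e^(5t) - 3K_2te^(5t) - K_2e^(5t)

Coefficient matrix A = [[2, -1], [9, 8]].
Characteristic polynomial det(A - λI) = λ^2 - 10λ + 25 = 0.
Single eigenvalue λ = 5 with algebraic multiplicity 2.
Eigenvector v = (1,-3); generalized eigenvector w with (A-λI)w=v is (0,-1).
General solution: e^(5t)[K_1·v + K_2·(t·v + w)].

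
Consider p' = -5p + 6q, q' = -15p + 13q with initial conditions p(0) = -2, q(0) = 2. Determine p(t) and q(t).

Coefficient matrix A = [[-5, 6], [-15, 13]].
Characteristic polynomial det(A - λI) = λ^2 - 8λ + 25 = 0.
Eigenvalues λ = 4 ± 3i (complex conjugate pair).
For λ=4+3i: an eigenvector is (1,1) - i(-1,-2) = (1 + i, 1 + 2i).
A real fundamental pair from Re and Im of e^((4+3i)t)v: X_1 = e^(4t)(cos(3t)·(1,1) + sin(3t)·(-1,-2)), X_2 = e^(4t)(sin(3t)·(1,1) - cos(3t)·(-1,-2)).
General solution: c_1X_1 + c_2X_2.
Applying p(0)=-2, q(0)=2 gives c_1=-6, c_2=4.

p(t) = 10e^(4t)sin(3t) - 2e^(4t)cos(3t), q(t) = 16e^(4t)sin(3t) + 2e^(4t)cos(3t)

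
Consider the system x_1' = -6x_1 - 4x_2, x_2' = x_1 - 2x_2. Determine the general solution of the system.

Coefficient matrix A = [[-6, -4], [1, -2]].
Characteristic polynomial det(A - λI) = λ^2 + 8λ + 16 = 0.
Single eigenvalue λ = -4 with algebraic multiplicity 2.
Eigenvector v = (-2,1); generalized eigenvector w with (A-λI)w=v is (1,0).
General solution: e^(-4t)[C_1·v + C_2·(t·v + w)].

x_1(t) = -2C_1e^(-4t) - 2C_2te^(-4t) + C_2e^(-4t), x_2(t) = C_1e^(-4t) + C_2te^(-4t)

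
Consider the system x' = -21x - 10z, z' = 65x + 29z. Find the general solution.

x(t) = -c_1e^(4t)sin(5t) - c_1e^(4t)cos(5t) - c_2e^(4t)sin(5t) + c_2e^(4t)cos(5t), z(t) = 2c_1e^(4t)sin(5t) + 3c_1e^(4t)cos(5t) + 3c_2e^(4t)sin(5t) - 2c_2e^(4t)cos(5t)

Coefficient matrix A = [[-21, -10], [65, 29]].
Characteristic polynomial det(A - λI) = λ^2 - 8λ + 41 = 0.
Eigenvalues λ = 4 ± 5i (complex conjugate pair).
For λ=4+5i: an eigenvector is (-1,3) - i(-1,2) = (-1 + i, 3 - 2i).
A real fundamental pair from Re and Im of e^((4+5i)t)v: X_1 = e^(4t)(cos(5t)·(-1,3) + sin(5t)·(-1,2)), X_2 = e^(4t)(sin(5t)·(-1,3) - cos(5t)·(-1,2)).
General solution: c_1X_1 + c_2X_2.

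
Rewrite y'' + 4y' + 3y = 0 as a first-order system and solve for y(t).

y(t) = K_1e^(-3t) + K_2e^(-t)

Let x_1 = y, x_2 = y'. Then x_1' = x_2 and x_2' = -3x_1 - 4x_2.
A = [[0,1],[-3,-4]]; det(A-λI) = λ^2 + 4λ + 3.
Eigenvalues λ = -3, -1 with eigenvectors (1,-3), (1,-1).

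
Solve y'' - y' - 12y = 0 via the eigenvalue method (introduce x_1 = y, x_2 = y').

Let x_1 = y, x_2 = y'. Then x_1' = x_2 and x_2' = 12x_1 + x_2.
A = [[0,1],[12,1]]; det(A-λI) = λ^2 - λ - 12.
Eigenvalues λ = -3, 4 with eigenvectors (1,-3), (1,4).

y(t) = K_1e^(-3t) + K_2e^(4t)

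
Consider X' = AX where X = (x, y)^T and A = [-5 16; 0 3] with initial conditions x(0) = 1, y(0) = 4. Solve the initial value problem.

Coefficient matrix A = [[-5, 16], [0, 3]].
Characteristic polynomial det(A - λI) = λ^2 + 2λ - 15 = 0.
Eigenvalues λ = -5, 3.
For λ=-5: (A-λI) row 1 is [0, 16], so an eigenvector is (1, 0).
For λ=3: (A-λI) row 1 is [-8, 16], so an eigenvector is (2, 1).
General solution: c_1e^(-5t)(1,0) + c_2e^(3t)(2,1).
Applying x(0)=1, y(0)=4 gives c_1=-7, c_2=4.

x(t) = 8e^(3t) - 7e^(-5t), y(t) = 4e^(3t)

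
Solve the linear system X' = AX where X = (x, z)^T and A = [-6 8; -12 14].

x(t) = c_1e^(2t) - 2c_2e^(6t), z(t) = c_1e^(2t) - 3c_2e^(6t)

Coefficient matrix A = [[-6, 8], [-12, 14]].
Characteristic polynomial det(A - λI) = λ^2 - 8λ + 12 = 0.
Eigenvalues λ = 2, 6.
For λ=2: (A-λI) row 1 is [-8, 8], so an eigenvector is (1, 1).
For λ=6: (A-λI) row 1 is [-12, 8], so an eigenvector is (-2, -3).
General solution: c_1e^(2t)(1,1) + c_2e^(6t)(-2,-3).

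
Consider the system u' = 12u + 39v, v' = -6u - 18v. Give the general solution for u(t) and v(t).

u(t) = 3c_1e^(-3t)sin(3t) - 2c_1e^(-3t)cos(3t) - 2c_2e^(-3t)sin(3t) - 3c_2e^(-3t)cos(3t), v(t) = -c_1e^(-3t)sin(3t) + c_1e^(-3t)cos(3t) + c_2e^(-3t)sin(3t) + c_2e^(-3t)cos(3t)

Coefficient matrix A = [[12, 39], [-6, -18]].
Characteristic polynomial det(A - λI) = λ^2 + 6λ + 18 = 0.
Eigenvalues λ = -3 ± 3i (complex conjugate pair).
For λ=-3+3i: an eigenvector is (-2,1) - i(3,-1) = (-2 - 3i, 1 + i).
A real fundamental pair from Re and Im of e^((-3+3i)t)v: X_1 = e^(-3t)(cos(3t)·(-2,1) + sin(3t)·(3,-1)), X_2 = e^(-3t)(sin(3t)·(-2,1) - cos(3t)·(3,-1)).
General solution: c_1X_1 + c_2X_2.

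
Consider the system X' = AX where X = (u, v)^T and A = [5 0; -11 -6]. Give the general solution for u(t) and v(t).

u(t) = -K_1e^(5t), v(t) = K_1e^(5t) - K_2e^(-6t)

Coefficient matrix A = [[5, 0], [-11, -6]].
Characteristic polynomial det(A - λI) = λ^2 + λ - 30 = 0.
Eigenvalues λ = 5, -6.
For λ=5: (A-λI) row 2 is [-11, -11], so an eigenvector is (-1, 1).
For λ=-6: (A-λI) row 1 is [11, 0], so an eigenvector is (0, -1).
General solution: K_1e^(5t)(-1,1) + K_2e^(-6t)(0,-1).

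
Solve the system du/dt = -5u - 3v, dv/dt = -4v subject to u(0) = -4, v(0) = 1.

Coefficient matrix A = [[-5, -3], [0, -4]].
Characteristic polynomial det(A - λI) = λ^2 + 9λ + 20 = 0.
Eigenvalues λ = -5, -4.
For λ=-5: (A-λI) row 1 is [0, -3], so an eigenvector is (-1, 0).
For λ=-4: (A-λI) row 1 is [-1, -3], so an eigenvector is (-3, 1).
General solution: C_1e^(-5t)(-1,0) + C_2e^(-4t)(-3,1).
Applying u(0)=-4, v(0)=1 gives C_1=1, C_2=1.

u(t) = -3e^(-4t) - e^(-5t), v(t) = e^(-4t)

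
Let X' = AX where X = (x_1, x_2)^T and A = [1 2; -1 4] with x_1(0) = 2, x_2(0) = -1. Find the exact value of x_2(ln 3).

A = [[1,2],[-1,4]]; eigenvalues λ = 2, 3.
Eigenvectors: (2,1) for λ=2, (1,1) for λ=3.
From the initial condition, c_1 = 3, c_2 = -4.
x_2(ln 3) = (3)(3^2)(1) + (-4)(3^3)(1) = -81.

-81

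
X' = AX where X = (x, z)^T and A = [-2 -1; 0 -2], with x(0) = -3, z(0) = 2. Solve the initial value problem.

Coefficient matrix A = [[-2, -1], [0, -2]].
Characteristic polynomial det(A - λI) = λ^2 + 4λ + 4 = 0.
Single eigenvalue λ = -2 with algebraic multiplicity 2.
Eigenvector v = (-1,0); generalized eigenvector w with (A-λI)w=v is (-2,1).
General solution: e^(-2t)[C_1·v + C_2·(t·v + w)].
Applying x(0)=-3, z(0)=2 gives C_1=-1, C_2=2.

x(t) = -2te^(-2t) - 3e^(-2t), z(t) = 2e^(-2t)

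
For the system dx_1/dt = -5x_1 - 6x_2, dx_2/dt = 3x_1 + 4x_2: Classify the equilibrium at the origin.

A = [[-5,-6],[3,4]]; det(A-λI) = λ^2 + λ - 2.
λ = -2, 1: opposite signs.

saddle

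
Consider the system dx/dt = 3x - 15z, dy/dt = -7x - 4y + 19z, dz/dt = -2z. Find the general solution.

Coefficient matrix A = [[3, 0, -15], [-7, -4, 19], [0, 0, -2]].
det(A - λI) = 0 gives eigenvalues λ = -4, 3, -2.
For λ=-4: eigenvector (0,1,0).
For λ=3: eigenvector (-1,1,0).
For λ=-2: eigenvector (3,-1,1).
General solution: C_1e^(-4t)(0,1,0) + C_2e^(3t)(-1,1,0) + C_3e^(-2t)(3,-1,1).

x(t) = -C_2e^(3t) + 3C_3e^(-2t), y(t) = C_1e^(-4t) + C_2e^(3t) - C_3e^(-2t), z(t) = C_3e^(-2t)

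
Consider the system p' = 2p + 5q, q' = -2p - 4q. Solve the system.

p(t) = -C_1e^(-t)sin(t) - 2C_1e^(-t)cos(t) - 2C_2e^(-t)sin(t) + C_2e^(-t)cos(t), q(t) = C_1e^(-t)sin(t) + C_1e^(-t)cos(t) + C_2e^(-t)sin(t) - C_2e^(-t)cos(t)

Coefficient matrix A = [[2, 5], [-2, -4]].
Characteristic polynomial det(A - λI) = λ^2 + 2λ + 2 = 0.
Eigenvalues λ = -1 ± i (complex conjugate pair).
For λ=-1+i: an eigenvector is (-2,1) - i(-1,1) = (-2 + i, 1 - i).
A real fundamental pair from Re and Im of e^((-1+i)t)v: X_1 = e^(-t)(cos(t)·(-2,1) + sin(t)·(-1,1)), X_2 = e^(-t)(sin(t)·(-2,1) - cos(t)·(-1,1)).
General solution: C_1X_1 + C_2X_2.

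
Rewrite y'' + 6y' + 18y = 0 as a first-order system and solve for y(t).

y(t) = C_1e^(-3t)cos(3t) + C_2e^(-3t)sin(3t)

Let x_1 = y, x_2 = y'. Then x_1' = x_2 and x_2' = -18x_1 - 6x_2.
A = [[0,1],[-18,-6]]; det(A-λI) = λ^2 + 6λ + 18.
Eigenvalues λ = -3 ± 3i.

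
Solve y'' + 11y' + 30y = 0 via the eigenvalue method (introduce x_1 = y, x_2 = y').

y(t) = K_1e^(-6t) + K_2e^(-5t)

Let x_1 = y, x_2 = y'. Then x_1' = x_2 and x_2' = -30x_1 - 11x_2.
A = [[0,1],[-30,-11]]; det(A-λI) = λ^2 + 11λ + 30.
Eigenvalues λ = -6, -5 with eigenvectors (1,-6), (1,-5).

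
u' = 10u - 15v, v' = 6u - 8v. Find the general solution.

u(t) = c_1e^(t)sin(3t) + 2c_1e^(t)cos(3t) + 2c_2e^(t)sin(3t) - c_2e^(t)cos(3t), v(t) = c_1e^(t)sin(3t) + c_1e^(t)cos(3t) + c_2e^(t)sin(3t) - c_2e^(t)cos(3t)

Coefficient matrix A = [[10, -15], [6, -8]].
Characteristic polynomial det(A - λI) = λ^2 - 2λ + 10 = 0.
Eigenvalues λ = 1 ± 3i (complex conjugate pair).
For λ=1+3i: an eigenvector is (2,1) - i(1,1) = (2 - i, 1 - i).
A real fundamental pair from Re and Im of e^((1+3i)t)v: X_1 = e^(t)(cos(3t)·(2,1) + sin(3t)·(1,1)), X_2 = e^(t)(sin(3t)·(2,1) - cos(3t)·(1,1)).
General solution: c_1X_1 + c_2X_2.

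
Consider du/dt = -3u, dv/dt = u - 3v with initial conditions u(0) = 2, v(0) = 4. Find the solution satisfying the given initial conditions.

Coefficient matrix A = [[-3, 0], [1, -3]].
Characteristic polynomial det(A - λI) = λ^2 + 6λ + 9 = 0.
Single eigenvalue λ = -3 with algebraic multiplicity 2.
Eigenvector v = (0,1); generalized eigenvector w with (A-λI)w=v is (1,-1).
General solution: e^(-3t)[C_1·v + C_2·(t·v + w)].
Applying u(0)=2, v(0)=4 gives C_1=6, C_2=2.

u(t) = 2e^(-3t), v(t) = 2te^(-3t) + 4e^(-3t)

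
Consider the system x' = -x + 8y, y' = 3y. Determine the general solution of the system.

Coefficient matrix A = [[-1, 8], [0, 3]].
Characteristic polynomial det(A - λI) = λ^2 - 2λ - 3 = 0.
Eigenvalues λ = 3, -1.
For λ=3: (A-λI) row 1 is [-4, 8], so an eigenvector is (2, 1).
For λ=-1: (A-λI) row 1 is [0, 8], so an eigenvector is (-1, 0).
General solution: c_1e^(3t)(2,1) + c_2e^(-t)(-1,0).

x(t) = 2c_1e^(3t) - c_2e^(-t), y(t) = c_1e^(3t)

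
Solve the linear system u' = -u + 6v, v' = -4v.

u(t) = -2c_1e^(-4t) - c_2e^(-t), v(t) = c_1e^(-4t)

Coefficient matrix A = [[-1, 6], [0, -4]].
Characteristic polynomial det(A - λI) = λ^2 + 5λ + 4 = 0.
Eigenvalues λ = -4, -1.
For λ=-4: (A-λI) row 1 is [3, 6], so an eigenvector is (-2, 1).
For λ=-1: (A-λI) row 1 is [0, 6], so an eigenvector is (-1, 0).
General solution: c_1e^(-4t)(-2,1) + c_2e^(-t)(-1,0).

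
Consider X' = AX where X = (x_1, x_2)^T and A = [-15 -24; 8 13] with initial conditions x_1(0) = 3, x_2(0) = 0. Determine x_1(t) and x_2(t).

Coefficient matrix A = [[-15, -24], [8, 13]].
Characteristic polynomial det(A - λI) = λ^2 + 2λ - 3 = 0.
Eigenvalues λ = 1, -3.
For λ=1: (A-λI) row 1 is [-16, -24], so an eigenvector is (-3, 2).
For λ=-3: (A-λI) row 1 is [-12, -24], so an eigenvector is (-2, 1).
General solution: c_1e^(t)(-3,2) + c_2e^(-3t)(-2,1).
Applying x_1(0)=3, x_2(0)=0 gives c_1=3, c_2=-6.

x_1(t) = -9e^(t) + 12e^(-3t), x_2(t) = 6e^(t) - 6e^(-3t)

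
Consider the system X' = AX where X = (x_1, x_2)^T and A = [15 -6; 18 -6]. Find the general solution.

Coefficient matrix A = [[15, -6], [18, -6]].
Characteristic polynomial det(A - λI) = λ^2 - 9λ + 18 = 0.
Eigenvalues λ = 6, 3.
For λ=6: (A-λI) row 1 is [9, -6], so an eigenvector is (-2, -3).
For λ=3: (A-λI) row 1 is [12, -6], so an eigenvector is (1, 2).
General solution: C_1e^(6t)(-2,-3) + C_2e^(3t)(1,2).

x_1(t) = -2C_1e^(6t) + C_2e^(3t), x_2(t) = -3C_1e^(6t) + 2C_2e^(3t)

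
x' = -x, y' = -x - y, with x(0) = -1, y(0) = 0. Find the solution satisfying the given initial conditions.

x(t) = -e^(-t), y(t) = te^(-t)

Coefficient matrix A = [[-1, 0], [-1, -1]].
Characteristic polynomial det(A - λI) = λ^2 + 2λ + 1 = 0.
Single eigenvalue λ = -1 with algebraic multiplicity 2.
Eigenvector v = (0,-1); generalized eigenvector w with (A-λI)w=v is (1,-3).
General solution: e^(-t)[c_1·v + c_2·(t·v + w)].
Applying x(0)=-1, y(0)=0 gives c_1=3, c_2=-1.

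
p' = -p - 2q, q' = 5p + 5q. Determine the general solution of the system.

p(t) = -C_1e^(2t)sin(t) + C_1e^(2t)cos(t) + C_2e^(2t)sin(t) + C_2e^(2t)cos(t), q(t) = 2C_1e^(2t)sin(t) - C_1e^(2t)cos(t) - C_2e^(2t)sin(t) - 2C_2e^(2t)cos(t)

Coefficient matrix A = [[-1, -2], [5, 5]].
Characteristic polynomial det(A - λI) = λ^2 - 4λ + 5 = 0.
Eigenvalues λ = 2 ± i (complex conjugate pair).
For λ=2+i: an eigenvector is (1,-1) - i(-1,2) = (1 + i, -1 - 2i).
A real fundamental pair from Re and Im of e^((2+i)t)v: X_1 = e^(2t)(cos(t)·(1,-1) + sin(t)·(-1,2)), X_2 = e^(2t)(sin(t)·(1,-1) - cos(t)·(-1,2)).
General solution: C_1X_1 + C_2X_2.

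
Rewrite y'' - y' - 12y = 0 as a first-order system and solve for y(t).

Let x_1 = y, x_2 = y'. Then x_1' = x_2 and x_2' = 12x_1 + x_2.
A = [[0,1],[12,1]]; det(A-λI) = λ^2 - λ - 12.
Eigenvalues λ = -3, 4 with eigenvectors (1,-3), (1,4).

y(t) = c_1e^(-3t) + c_2e^(4t)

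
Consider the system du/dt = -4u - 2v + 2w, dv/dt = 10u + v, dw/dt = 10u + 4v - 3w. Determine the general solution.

Coefficient matrix A = [[-4, -2, 2], [10, 1, 0], [10, 4, -3]].
det(A - λI) = 0 gives eigenvalues λ = -4, -3, 1.
For λ=-4: eigenvector (1,-2,-2).
For λ=-3: eigenvector (-2,5,4).
For λ=1: eigenvector (0,1,1).
General solution: K_1e^(-4t)(1,-2,-2) + K_2e^(-3t)(-2,5,4) + K_3e^(t)(0,1,1).

u(t) = K_1e^(-4t) - 2K_2e^(-3t), v(t) = -2K_1e^(-4t) + 5K_2e^(-3t) + K_3e^(t), w(t) = -2K_1e^(-4t) + 4K_2e^(-3t) + K_3e^(t)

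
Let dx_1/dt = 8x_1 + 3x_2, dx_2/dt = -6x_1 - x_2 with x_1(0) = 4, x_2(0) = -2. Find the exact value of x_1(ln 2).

184

A = [[8,3],[-6,-1]]; eigenvalues λ = 2, 5.
Eigenvectors: (-1,2) for λ=2, (-1,1) for λ=5.
From the initial condition, c_1 = 2, c_2 = -6.
x_1(ln 2) = (2)(2^2)(-1) + (-6)(2^5)(-1) = 184.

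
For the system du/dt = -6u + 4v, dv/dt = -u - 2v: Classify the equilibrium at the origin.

stable improper node

A = [[-6,4],[-1,-2]]; det(A-λI) = λ^2 + 8λ + 16.
repeated λ = -4 with a single eigenvector.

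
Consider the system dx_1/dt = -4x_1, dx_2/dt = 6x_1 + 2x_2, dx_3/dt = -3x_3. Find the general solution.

x_1(t) = c_2e^(-4t), x_2(t) = c_1e^(2t) - c_2e^(-4t), x_3(t) = c_3e^(-3t)

Coefficient matrix A = [[-4, 0, 0], [6, 2, 0], [0, 0, -3]].
det(A - λI) = 0 gives eigenvalues λ = 2, -4, -3.
For λ=2: eigenvector (0,1,0).
For λ=-4: eigenvector (1,-1,0).
For λ=-3: eigenvector (0,0,1).
General solution: c_1e^(2t)(0,1,0) + c_2e^(-4t)(1,-1,0) + c_3e^(-3t)(0,0,1).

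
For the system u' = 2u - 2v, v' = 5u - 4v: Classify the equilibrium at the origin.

A = [[2,-2],[5,-4]]; det(A-λI) = λ^2 + 2λ + 2.
λ = -1 ± i: negative real part.

stable spiral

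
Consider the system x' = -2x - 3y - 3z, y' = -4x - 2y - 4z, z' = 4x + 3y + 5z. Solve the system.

x(t) = C_2e^(-2t) + C_3e^(t), y(t) = -C_1e^(2t) + C_2e^(-2t), z(t) = C_1e^(2t) - C_2e^(-2t) - C_3e^(t)

Coefficient matrix A = [[-2, -3, -3], [-4, -2, -4], [4, 3, 5]].
det(A - λI) = 0 gives eigenvalues λ = 2, -2, 1.
For λ=2: eigenvector (0,-1,1).
For λ=-2: eigenvector (1,1,-1).
For λ=1: eigenvector (1,0,-1).
General solution: C_1e^(2t)(0,-1,1) + C_2e^(-2t)(1,1,-1) + C_3e^(t)(1,0,-1).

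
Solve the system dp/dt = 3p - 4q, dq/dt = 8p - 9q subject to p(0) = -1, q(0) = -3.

Coefficient matrix A = [[3, -4], [8, -9]].
Characteristic polynomial det(A - λI) = λ^2 + 6λ + 5 = 0.
Eigenvalues λ = -1, -5.
For λ=-1: (A-λI) row 1 is [4, -4], so an eigenvector is (-1, -1).
For λ=-5: (A-λI) row 1 is [8, -4], so an eigenvector is (-1, -2).
General solution: C_1e^(-t)(-1,-1) + C_2e^(-5t)(-1,-2).
Applying p(0)=-1, q(0)=-3 gives C_1=-1, C_2=2.

p(t) = e^(-t) - 2e^(-5t), q(t) = e^(-t) - 4e^(-5t)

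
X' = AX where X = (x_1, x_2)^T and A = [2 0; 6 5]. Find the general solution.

x_1(t) = K_2e^(2t), x_2(t) = K_1e^(5t) - 2K_2e^(2t)

Coefficient matrix A = [[2, 0], [6, 5]].
Characteristic polynomial det(A - λI) = λ^2 - 7λ + 10 = 0.
Eigenvalues λ = 5, 2.
For λ=5: (A-λI) row 1 is [-3, 0], so an eigenvector is (0, 1).
For λ=2: (A-λI) row 2 is [6, 3], so an eigenvector is (1, -2).
General solution: K_1e^(5t)(0,1) + K_2e^(2t)(1,-2).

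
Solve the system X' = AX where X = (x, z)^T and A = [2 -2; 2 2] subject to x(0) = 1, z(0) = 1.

Coefficient matrix A = [[2, -2], [2, 2]].
Characteristic polynomial det(A - λI) = λ^2 - 4λ + 8 = 0.
Eigenvalues λ = 2 ± 2i (complex conjugate pair).
For λ=2+2i: an eigenvector is (0,-1) - i(1,0) = (0 - i, -1).
A real fundamental pair from Re and Im of e^((2+2i)t)v: X_1 = e^(2t)(cos(2t)·(0,-1) + sin(2t)·(1,0)), X_2 = e^(2t)(sin(2t)·(0,-1) - cos(2t)·(1,0)).
General solution: K_1X_1 + K_2X_2.
Applying x(0)=1, z(0)=1 gives K_1=-1, K_2=-1.

x(t) = -e^(2t)sin(2t) + e^(2t)cos(2t), z(t) = e^(2t)sin(2t) + e^(2t)cos(2t)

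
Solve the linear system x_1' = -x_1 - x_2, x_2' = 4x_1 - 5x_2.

x_1(t) = -K_1e^(-3t) - K_2te^(-3t) - 2K_2e^(-3t), x_2(t) = -2K_1e^(-3t) - 2K_2te^(-3t) - 3K_2e^(-3t)

Coefficient matrix A = [[-1, -1], [4, -5]].
Characteristic polynomial det(A - λI) = λ^2 + 6λ + 9 = 0.
Single eigenvalue λ = -3 with algebraic multiplicity 2.
Eigenvector v = (-1,-2); generalized eigenvector w with (A-λI)w=v is (-2,-3).
General solution: e^(-3t)[K_1·v + K_2·(t·v + w)].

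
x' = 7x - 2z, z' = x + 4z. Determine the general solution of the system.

Coefficient matrix A = [[7, -2], [1, 4]].
Characteristic polynomial det(A - λI) = λ^2 - 11λ + 30 = 0.
Eigenvalues λ = 6, 5.
For λ=6: (A-λI) row 1 is [1, -2], so an eigenvector is (2, 1).
For λ=5: (A-λI) row 1 is [2, -2], so an eigenvector is (1, 1).
General solution: C_1e^(6t)(2,1) + C_2e^(5t)(1,1).

x(t) = 2C_1e^(6t) + C_2e^(5t), z(t) = C_1e^(6t) + C_2e^(5t)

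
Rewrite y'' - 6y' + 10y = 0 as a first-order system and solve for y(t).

Let x_1 = y, x_2 = y'. Then x_1' = x_2 and x_2' = -10x_1 + 6x_2.
A = [[0,1],[-10,6]]; det(A-λI) = λ^2 - 6λ + 10.
Eigenvalues λ = 3 ± i.

y(t) = c_1e^(3t)cos(t) + c_2e^(3t)sin(t)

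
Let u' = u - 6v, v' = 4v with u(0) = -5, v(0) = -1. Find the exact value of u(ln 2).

18

A = [[1,-6],[0,4]]; eigenvalues λ = 1, 4.
Eigenvectors: (-1,0) for λ=1, (-2,1) for λ=4.
From the initial condition, c_1 = 7, c_2 = -1.
u(ln 2) = (7)(2^1)(-1) + (-1)(2^4)(-2) = 18.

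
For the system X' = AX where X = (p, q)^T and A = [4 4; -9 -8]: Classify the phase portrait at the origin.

A = [[4,4],[-9,-8]]; det(A-λI) = λ^2 + 4λ + 4.
repeated λ = -2 with a single eigenvector.

stable improper node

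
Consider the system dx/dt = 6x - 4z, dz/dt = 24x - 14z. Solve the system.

Coefficient matrix A = [[6, -4], [24, -14]].
Characteristic polynomial det(A - λI) = λ^2 + 8λ + 12 = 0.
Eigenvalues λ = -2, -6.
For λ=-2: (A-λI) row 1 is [8, -4], so an eigenvector is (-1, -2).
For λ=-6: (A-λI) row 1 is [12, -4], so an eigenvector is (-1, -3).
General solution: K_1e^(-2t)(-1,-2) + K_2e^(-6t)(-1,-3).

x(t) = -K_1e^(-2t) - K_2e^(-6t), z(t) = -2K_1e^(-2t) - 3K_2e^(-6t)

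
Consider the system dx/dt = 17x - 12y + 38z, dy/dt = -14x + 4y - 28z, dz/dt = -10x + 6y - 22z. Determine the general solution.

Coefficient matrix A = [[17, -12, 38], [-14, 4, -28], [-10, 6, -22]].
det(A - λI) = 0 gives eigenvalues λ = -3, -2, 4.
For λ=-3: eigenvector (5,2,-2).
For λ=-2: eigenvector (-2,0,1).
For λ=4: eigenvector (-2,1,1).
General solution: K_1e^(-3t)(5,2,-2) + K_2e^(-2t)(-2,0,1) + K_3e^(4t)(-2,1,1).

x(t) = 5K_1e^(-3t) - 2K_2e^(-2t) - 2K_3e^(4t), y(t) = 2K_1e^(-3t) + K_3e^(4t), z(t) = -2K_1e^(-3t) + K_2e^(-2t) + K_3e^(4t)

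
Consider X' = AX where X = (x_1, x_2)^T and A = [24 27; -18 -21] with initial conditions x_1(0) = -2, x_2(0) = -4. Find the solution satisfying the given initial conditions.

Coefficient matrix A = [[24, 27], [-18, -21]].
Characteristic polynomial det(A - λI) = λ^2 - 3λ - 18 = 0.
Eigenvalues λ = -3, 6.
For λ=-3: (A-λI) row 1 is [27, 27], so an eigenvector is (1, -1).
For λ=6: (A-λI) row 1 is [18, 27], so an eigenvector is (-3, 2).
General solution: K_1e^(-3t)(1,-1) + K_2e^(6t)(-3,2).
Applying x_1(0)=-2, x_2(0)=-4 gives K_1=16, K_2=6.

x_1(t) = -18e^(6t) + 16e^(-3t), x_2(t) = 12e^(6t) - 16e^(-3t)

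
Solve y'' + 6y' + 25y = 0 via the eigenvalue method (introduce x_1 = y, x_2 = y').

y(t) = K_1e^(-3t)cos(4t) + K_2e^(-3t)sin(4t)

Let x_1 = y, x_2 = y'. Then x_1' = x_2 and x_2' = -25x_1 - 6x_2.
A = [[0,1],[-25,-6]]; det(A-λI) = λ^2 + 6λ + 25.
Eigenvalues λ = -3 ± 4i.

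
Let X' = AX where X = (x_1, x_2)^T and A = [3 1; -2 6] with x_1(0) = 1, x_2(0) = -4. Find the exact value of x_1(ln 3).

A = [[3,1],[-2,6]]; eigenvalues λ = 4, 5.
Eigenvectors: (1,1) for λ=4, (-1,-2) for λ=5.
From the initial condition, c_1 = 6, c_2 = 5.
x_1(ln 3) = (6)(3^4)(1) + (5)(3^5)(-1) = -729.

-729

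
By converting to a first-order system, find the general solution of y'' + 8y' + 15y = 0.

y(t) = K_1e^(-3t) + K_2e^(-5t)

Let x_1 = y, x_2 = y'. Then x_1' = x_2 and x_2' = -15x_1 - 8x_2.
A = [[0,1],[-15,-8]]; det(A-λI) = λ^2 + 8λ + 15.
Eigenvalues λ = -3, -5 with eigenvectors (1,-3), (1,-5).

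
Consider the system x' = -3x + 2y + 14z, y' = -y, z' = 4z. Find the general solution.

Coefficient matrix A = [[-3, 2, 14], [0, -1, 0], [0, 0, 4]].
det(A - λI) = 0 gives eigenvalues λ = -1, -3, 4.
For λ=-1: eigenvector (1,1,0).
For λ=-3: eigenvector (-1,0,0).
For λ=4: eigenvector (2,0,1).
General solution: c_1e^(-t)(1,1,0) + c_2e^(-3t)(-1,0,0) + c_3e^(4t)(2,0,1).

x(t) = c_1e^(-t) - c_2e^(-3t) + 2c_3e^(4t), y(t) = c_1e^(-t), z(t) = c_3e^(4t)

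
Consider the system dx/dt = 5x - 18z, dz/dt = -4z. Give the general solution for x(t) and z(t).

Coefficient matrix A = [[5, -18], [0, -4]].
Characteristic polynomial det(A - λI) = λ^2 - λ - 20 = 0.
Eigenvalues λ = 5, -4.
For λ=5: (A-λI) row 1 is [0, -18], so an eigenvector is (-1, 0).
For λ=-4: (A-λI) row 1 is [9, -18], so an eigenvector is (-2, -1).
General solution: c_1e^(5t)(-1,0) + c_2e^(-4t)(-2,-1).

x(t) = -c_1e^(5t) - 2c_2e^(-4t), z(t) = -c_2e^(-4t)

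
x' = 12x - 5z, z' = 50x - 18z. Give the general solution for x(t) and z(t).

x(t) = K_1e^(-3t)sin(5t) - K_2e^(-3t)cos(5t), z(t) = 3K_1e^(-3t)sin(5t) - K_1e^(-3t)cos(5t) - K_2e^(-3t)sin(5t) - 3K_2e^(-3t)cos(5t)

Coefficient matrix A = [[12, -5], [50, -18]].
Characteristic polynomial det(A - λI) = λ^2 + 6λ + 34 = 0.
Eigenvalues λ = -3 ± 5i (complex conjugate pair).
For λ=-3+5i: an eigenvector is (0,-1) - i(1,3) = (0 - i, -1 - 3i).
A real fundamental pair from Re and Im of e^((-3+5i)t)v: X_1 = e^(-3t)(cos(5t)·(0,-1) + sin(5t)·(1,3)), X_2 = e^(-3t)(sin(5t)·(0,-1) - cos(5t)·(1,3)).
General solution: K_1X_1 + K_2X_2.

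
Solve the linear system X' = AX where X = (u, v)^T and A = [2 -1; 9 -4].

Coefficient matrix A = [[2, -1], [9, -4]].
Characteristic polynomial det(A - λI) = λ^2 + 2λ + 1 = 0.
Single eigenvalue λ = -1 with algebraic multiplicity 2.
Eigenvector v = (-1,-3); generalized eigenvector w with (A-λI)w=v is (0,1).
General solution: e^(-t)[K_1·v + K_2·(t·v + w)].

u(t) = -K_1e^(-t) - K_2te^(-t), v(t) = -3K_1e^(-t) - 3K_2te^(-t) + K_2e^(-t)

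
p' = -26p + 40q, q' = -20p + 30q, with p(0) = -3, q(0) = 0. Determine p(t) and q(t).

Coefficient matrix A = [[-26, 40], [-20, 30]].
Characteristic polynomial det(A - λI) = λ^2 - 4λ + 20 = 0.
Eigenvalues λ = 2 ± 4i (complex conjugate pair).
For λ=2+4i: an eigenvector is (-1,-1) - i(-3,-2) = (-1 + 3i, -1 + 2i).
A real fundamental pair from Re and Im of e^((2+4i)t)v: X_1 = e^(2t)(cos(4t)·(-1,-1) + sin(4t)·(-3,-2)), X_2 = e^(2t)(sin(4t)·(-1,-1) - cos(4t)·(-3,-2)).
General solution: K_1X_1 + K_2X_2.
Applying p(0)=-3, q(0)=0 gives K_1=-6, K_2=-3.

p(t) = 21e^(2t)sin(4t) - 3e^(2t)cos(4t), q(t) = 15e^(2t)sin(4t)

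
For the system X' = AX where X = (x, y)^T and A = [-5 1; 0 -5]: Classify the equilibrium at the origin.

A = [[-5,1],[0,-5]]; det(A-λI) = λ^2 + 10λ + 25.
repeated λ = -5 with a single eigenvector.

stable improper node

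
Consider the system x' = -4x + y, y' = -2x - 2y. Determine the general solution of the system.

x(t) = -C_1e^(-3t)cos(t) - C_2e^(-3t)sin(t), y(t) = C_1e^(-3t)sin(t) - C_1e^(-3t)cos(t) - C_2e^(-3t)sin(t) - C_2e^(-3t)cos(t)

Coefficient matrix A = [[-4, 1], [-2, -2]].
Characteristic polynomial det(A - λI) = λ^2 + 6λ + 10 = 0.
Eigenvalues λ = -3 ± i (complex conjugate pair).
For λ=-3+i: an eigenvector is (-1,-1) - i(0,1) = (-1, -1 - i).
A real fundamental pair from Re and Im of e^((-3+i)t)v: X_1 = e^(-3t)(cos(t)·(-1,-1) + sin(t)·(0,1)), X_2 = e^(-3t)(sin(t)·(-1,-1) - cos(t)·(0,1)).
General solution: C_1X_1 + C_2X_2.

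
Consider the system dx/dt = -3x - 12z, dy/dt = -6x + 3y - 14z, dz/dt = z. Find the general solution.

x(t) = C_2e^(-3t) - 3C_3e^(t), y(t) = C_1e^(3t) + C_2e^(-3t) - 2C_3e^(t), z(t) = C_3e^(t)

Coefficient matrix A = [[-3, 0, -12], [-6, 3, -14], [0, 0, 1]].
det(A - λI) = 0 gives eigenvalues λ = 3, -3, 1.
For λ=3: eigenvector (0,1,0).
For λ=-3: eigenvector (1,1,0).
For λ=1: eigenvector (-3,-2,1).
General solution: C_1e^(3t)(0,1,0) + C_2e^(-3t)(1,1,0) + C_3e^(t)(-3,-2,1).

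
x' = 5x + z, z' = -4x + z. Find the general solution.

Coefficient matrix A = [[5, 1], [-4, 1]].
Characteristic polynomial det(A - λI) = λ^2 - 6λ + 9 = 0.
Single eigenvalue λ = 3 with algebraic multiplicity 2.
Eigenvector v = (1,-2); generalized eigenvector w with (A-λI)w=v is (1,-1).
General solution: e^(3t)[C_1·v + C_2·(t·v + w)].

x(t) = C_1e^(3t) + C_2te^(3t) + C_2e^(3t), z(t) = -2C_1e^(3t) - 2C_2te^(3t) - C_2e^(3t)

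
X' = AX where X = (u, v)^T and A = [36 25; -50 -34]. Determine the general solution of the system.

u(t) = C_1e^(t)sin(5t) - 2C_1e^(t)cos(5t) - 2C_2e^(t)sin(5t) - C_2e^(t)cos(5t), v(t) = -C_1e^(t)sin(5t) + 3C_1e^(t)cos(5t) + 3C_2e^(t)sin(5t) + C_2e^(t)cos(5t)

Coefficient matrix A = [[36, 25], [-50, -34]].
Characteristic polynomial det(A - λI) = λ^2 - 2λ + 26 = 0.
Eigenvalues λ = 1 ± 5i (complex conjugate pair).
For λ=1+5i: an eigenvector is (-2,3) - i(1,-1) = (-2 - i, 3 + i).
A real fundamental pair from Re and Im of e^((1+5i)t)v: X_1 = e^(t)(cos(5t)·(-2,3) + sin(5t)·(1,-1)), X_2 = e^(t)(sin(5t)·(-2,3) - cos(5t)·(1,-1)).
General solution: C_1X_1 + C_2X_2.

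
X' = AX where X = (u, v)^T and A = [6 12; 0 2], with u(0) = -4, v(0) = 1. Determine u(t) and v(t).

u(t) = -e^(6t) - 3e^(2t), v(t) = e^(2t)

Coefficient matrix A = [[6, 12], [0, 2]].
Characteristic polynomial det(A - λI) = λ^2 - 8λ + 12 = 0.
Eigenvalues λ = 2, 6.
For λ=2: (A-λI) row 1 is [4, 12], so an eigenvector is (-3, 1).
For λ=6: (A-λI) row 1 is [0, 12], so an eigenvector is (1, 0).
General solution: K_1e^(2t)(-3,1) + K_2e^(6t)(1,0).
Applying u(0)=-4, v(0)=1 gives K_1=1, K_2=-1.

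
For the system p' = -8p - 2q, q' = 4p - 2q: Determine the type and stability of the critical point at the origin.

A = [[-8,-2],[4,-2]]; det(A-λI) = λ^2 + 10λ + 24.
λ = -6, -4: both negative.

stable node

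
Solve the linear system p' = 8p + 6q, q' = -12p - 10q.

p(t) = -c_1e^(-4t) - c_2e^(2t), q(t) = 2c_1e^(-4t) + c_2e^(2t)

Coefficient matrix A = [[8, 6], [-12, -10]].
Characteristic polynomial det(A - λI) = λ^2 + 2λ - 8 = 0.
Eigenvalues λ = -4, 2.
For λ=-4: (A-λI) row 1 is [12, 6], so an eigenvector is (-1, 2).
For λ=2: (A-λI) row 1 is [6, 6], so an eigenvector is (-1, 1).
General solution: c_1e^(-4t)(-1,2) + c_2e^(2t)(-1,1).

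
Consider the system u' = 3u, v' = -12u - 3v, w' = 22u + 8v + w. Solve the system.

Coefficient matrix A = [[3, 0, 0], [-12, -3, 0], [22, 8, 1]].
det(A - λI) = 0 gives eigenvalues λ = -3, 3, 1.
For λ=-3: eigenvector (0,1,-2).
For λ=3: eigenvector (1,-2,3).
For λ=1: eigenvector (0,0,1).
General solution: K_1e^(-3t)(0,1,-2) + K_2e^(3t)(1,-2,3) + K_3e^(t)(0,0,1).

u(t) = K_2e^(3t), v(t) = K_1e^(-3t) - 2K_2e^(3t), w(t) = -2K_1e^(-3t) + 3K_2e^(3t) + K_3e^(t)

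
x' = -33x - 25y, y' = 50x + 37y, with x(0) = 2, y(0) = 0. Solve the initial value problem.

x(t) = -14e^(2t)sin(5t) + 2e^(2t)cos(5t), y(t) = 20e^(2t)sin(5t)

Coefficient matrix A = [[-33, -25], [50, 37]].
Characteristic polynomial det(A - λI) = λ^2 - 4λ + 29 = 0.
Eigenvalues λ = 2 ± 5i (complex conjugate pair).
For λ=2+5i: an eigenvector is (-2,3) - i(-1,1) = (-2 + i, 3 - i).
A real fundamental pair from Re and Im of e^((2+5i)t)v: X_1 = e^(2t)(cos(5t)·(-2,3) + sin(5t)·(-1,1)), X_2 = e^(2t)(sin(5t)·(-2,3) - cos(5t)·(-1,1)).
General solution: K_1X_1 + K_2X_2.
Applying x(0)=2, y(0)=0 gives K_1=2, K_2=6.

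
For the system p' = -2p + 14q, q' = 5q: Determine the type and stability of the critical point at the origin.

A = [[-2,14],[0,5]]; det(A-λI) = λ^2 - 3λ - 10.
λ = -2, 5: opposite signs.

saddle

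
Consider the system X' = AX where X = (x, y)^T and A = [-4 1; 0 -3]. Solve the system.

x(t) = -c_1e^(-4t) + c_2e^(-3t), y(t) = c_2e^(-3t)

Coefficient matrix A = [[-4, 1], [0, -3]].
Characteristic polynomial det(A - λI) = λ^2 + 7λ + 12 = 0.
Eigenvalues λ = -4, -3.
For λ=-4: (A-λI) row 1 is [0, 1], so an eigenvector is (-1, 0).
For λ=-3: (A-λI) row 1 is [-1, 1], so an eigenvector is (1, 1).
General solution: c_1e^(-4t)(-1,0) + c_2e^(-3t)(1,1).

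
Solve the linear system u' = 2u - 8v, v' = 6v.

Coefficient matrix A = [[2, -8], [0, 6]].
Characteristic polynomial det(A - λI) = λ^2 - 8λ + 12 = 0.
Eigenvalues λ = 2, 6.
For λ=2: (A-λI) row 1 is [0, -8], so an eigenvector is (1, 0).
For λ=6: (A-λI) row 1 is [-4, -8], so an eigenvector is (2, -1).
General solution: K_1e^(2t)(1,0) + K_2e^(6t)(2,-1).

u(t) = K_1e^(2t) + 2K_2e^(6t), v(t) = -K_2e^(6t)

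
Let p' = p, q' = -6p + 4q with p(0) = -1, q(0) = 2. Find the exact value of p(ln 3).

-3

A = [[1,0],[-6,4]]; eigenvalues λ = 1, 4.
Eigenvectors: (1,2) for λ=1, (0,-1) for λ=4.
From the initial condition, c_1 = -1, c_2 = -4.
p(ln 3) = (-1)(3^1)(1) + (-4)(3^4)(0) = -3.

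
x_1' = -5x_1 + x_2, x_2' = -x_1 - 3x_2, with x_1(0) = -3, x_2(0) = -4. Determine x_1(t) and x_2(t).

x_1(t) = -te^(-4t) - 3e^(-4t), x_2(t) = -te^(-4t) - 4e^(-4t)

Coefficient matrix A = [[-5, 1], [-1, -3]].
Characteristic polynomial det(A - λI) = λ^2 + 8λ + 16 = 0.
Single eigenvalue λ = -4 with algebraic multiplicity 2.
Eigenvector v = (1,1); generalized eigenvector w with (A-λI)w=v is (-1,0).
General solution: e^(-4t)[C_1·v + C_2·(t·v + w)].
Applying x_1(0)=-3, x_2(0)=-4 gives C_1=-4, C_2=-1.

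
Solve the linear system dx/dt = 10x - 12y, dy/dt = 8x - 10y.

Coefficient matrix A = [[10, -12], [8, -10]].
Characteristic polynomial det(A - λI) = λ^2 - 4 = 0.
Eigenvalues λ = -2, 2.
For λ=-2: (A-λI) row 1 is [12, -12], so an eigenvector is (-1, -1).
For λ=2: (A-λI) row 1 is [8, -12], so an eigenvector is (3, 2).
General solution: c_1e^(-2t)(-1,-1) + c_2e^(2t)(3,2).

x(t) = -c_1e^(-2t) + 3c_2e^(2t), y(t) = -c_1e^(-2t) + 2c_2e^(2t)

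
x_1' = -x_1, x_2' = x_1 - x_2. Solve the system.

x_1(t) = -C_2e^(-t), x_2(t) = -C_1e^(-t) - C_2te^(-t) + 3C_2e^(-t)

Coefficient matrix A = [[-1, 0], [1, -1]].
Characteristic polynomial det(A - λI) = λ^2 + 2λ + 1 = 0.
Single eigenvalue λ = -1 with algebraic multiplicity 2.
Eigenvector v = (0,-1); generalized eigenvector w with (A-λI)w=v is (-1,3).
General solution: e^(-t)[C_1·v + C_2·(t·v + w)].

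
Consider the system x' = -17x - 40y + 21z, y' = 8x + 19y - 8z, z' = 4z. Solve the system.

x(t) = C_1e^(4t) - 2C_2e^(3t) + 5C_3e^(-t), y(t) = C_2e^(3t) - 2C_3e^(-t), z(t) = C_1e^(4t)

Coefficient matrix A = [[-17, -40, 21], [8, 19, -8], [0, 0, 4]].
det(A - λI) = 0 gives eigenvalues λ = 4, 3, -1.
For λ=4: eigenvector (1,0,1).
For λ=3: eigenvector (-2,1,0).
For λ=-1: eigenvector (5,-2,0).
General solution: C_1e^(4t)(1,0,1) + C_2e^(3t)(-2,1,0) + C_3e^(-t)(5,-2,0).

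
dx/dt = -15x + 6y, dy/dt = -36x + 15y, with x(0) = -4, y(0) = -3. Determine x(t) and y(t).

Coefficient matrix A = [[-15, 6], [-36, 15]].
Characteristic polynomial det(A - λI) = λ^2 - 9 = 0.
Eigenvalues λ = -3, 3.
For λ=-3: (A-λI) row 1 is [-12, 6], so an eigenvector is (-1, -2).
For λ=3: (A-λI) row 1 is [-18, 6], so an eigenvector is (-1, -3).
General solution: c_1e^(-3t)(-1,-2) + c_2e^(3t)(-1,-3).
Applying x(0)=-4, y(0)=-3 gives c_1=9, c_2=-5.

x(t) = 5e^(3t) - 9e^(-3t), y(t) = 15e^(3t) - 18e^(-3t)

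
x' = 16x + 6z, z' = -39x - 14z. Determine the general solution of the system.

Coefficient matrix A = [[16, 6], [-39, -14]].
Characteristic polynomial det(A - λI) = λ^2 - 2λ + 10 = 0.
Eigenvalues λ = 1 ± 3i (complex conjugate pair).
For λ=1+3i: an eigenvector is (-1,2) - i(-1,3) = (-1 + i, 2 - 3i).
A real fundamental pair from Re and Im of e^((1+3i)t)v: X_1 = e^(t)(cos(3t)·(-1,2) + sin(3t)·(-1,3)), X_2 = e^(t)(sin(3t)·(-1,2) - cos(3t)·(-1,3)).
General solution: K_1X_1 + K_2X_2.

x(t) = -K_1e^(t)sin(3t) - K_1e^(t)cos(3t) - K_2e^(t)sin(3t) + K_2e^(t)cos(3t), z(t) = 3K_1e^(t)sin(3t) + 2K_1e^(t)cos(3t) + 2K_2e^(t)sin(3t) - 3K_2e^(t)cos(3t)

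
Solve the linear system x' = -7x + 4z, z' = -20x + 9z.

x(t) = C_1e^(t)sin(4t) - C_2e^(t)cos(4t), z(t) = 2C_1e^(t)sin(4t) + C_1e^(t)cos(4t) + C_2e^(t)sin(4t) - 2C_2e^(t)cos(4t)

Coefficient matrix A = [[-7, 4], [-20, 9]].
Characteristic polynomial det(A - λI) = λ^2 - 2λ + 17 = 0.
Eigenvalues λ = 1 ± 4i (complex conjugate pair).
For λ=1+4i: an eigenvector is (0,1) - i(1,2) = (0 - i, 1 - 2i).
A real fundamental pair from Re and Im of e^((1+4i)t)v: X_1 = e^(t)(cos(4t)·(0,1) + sin(4t)·(1,2)), X_2 = e^(t)(sin(4t)·(0,1) - cos(4t)·(1,2)).
General solution: C_1X_1 + C_2X_2.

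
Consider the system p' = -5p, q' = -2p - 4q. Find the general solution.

p(t) = -K_1e^(-5t), q(t) = -2K_1e^(-5t) - K_2e^(-4t)

Coefficient matrix A = [[-5, 0], [-2, -4]].
Characteristic polynomial det(A - λI) = λ^2 + 9λ + 20 = 0.
Eigenvalues λ = -5, -4.
For λ=-5: (A-λI) row 2 is [-2, 1], so an eigenvector is (-1, -2).
For λ=-4: (A-λI) row 1 is [-1, 0], so an eigenvector is (0, -1).
General solution: K_1e^(-5t)(-1,-2) + K_2e^(-4t)(0,-1).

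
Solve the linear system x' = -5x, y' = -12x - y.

Coefficient matrix A = [[-5, 0], [-12, -1]].
Characteristic polynomial det(A - λI) = λ^2 + 6λ + 5 = 0.
Eigenvalues λ = -5, -1.
For λ=-5: (A-λI) row 2 is [-12, 4], so an eigenvector is (-1, -3).
For λ=-1: (A-λI) row 1 is [-4, 0], so an eigenvector is (0, 1).
General solution: C_1e^(-5t)(-1,-3) + C_2e^(-t)(0,1).

x(t) = -C_1e^(-5t), y(t) = -3C_1e^(-5t) + C_2e^(-t)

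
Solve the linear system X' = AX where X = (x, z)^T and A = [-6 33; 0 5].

x(t) = -3C_1e^(5t) + C_2e^(-6t), z(t) = -C_1e^(5t)

Coefficient matrix A = [[-6, 33], [0, 5]].
Characteristic polynomial det(A - λI) = λ^2 + λ - 30 = 0.
Eigenvalues λ = 5, -6.
For λ=5: (A-λI) row 1 is [-11, 33], so an eigenvector is (-3, -1).
For λ=-6: (A-λI) row 1 is [0, 33], so an eigenvector is (1, 0).
General solution: C_1e^(5t)(-3,-1) + C_2e^(-6t)(1,0).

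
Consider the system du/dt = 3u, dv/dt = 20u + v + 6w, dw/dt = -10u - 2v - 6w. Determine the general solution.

u(t) = c_3e^(3t), v(t) = -2c_1e^(-2t) - 3c_2e^(-3t) + 4c_3e^(3t), w(t) = c_1e^(-2t) + 2c_2e^(-3t) - 2c_3e^(3t)

Coefficient matrix A = [[3, 0, 0], [20, 1, 6], [-10, -2, -6]].
det(A - λI) = 0 gives eigenvalues λ = -2, -3, 3.
For λ=-2: eigenvector (0,-2,1).
For λ=-3: eigenvector (0,-3,2).
For λ=3: eigenvector (1,4,-2).
General solution: c_1e^(-2t)(0,-2,1) + c_2e^(-3t)(0,-3,2) + c_3e^(3t)(1,4,-2).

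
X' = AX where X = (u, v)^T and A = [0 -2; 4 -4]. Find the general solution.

u(t) = K_1e^(-2t)sin(2t) - K_2e^(-2t)cos(2t), v(t) = K_1e^(-2t)sin(2t) - K_1e^(-2t)cos(2t) - K_2e^(-2t)sin(2t) - K_2e^(-2t)cos(2t)

Coefficient matrix A = [[0, -2], [4, -4]].
Characteristic polynomial det(A - λI) = λ^2 + 4λ + 8 = 0.
Eigenvalues λ = -2 ± 2i (complex conjugate pair).
For λ=-2+2i: an eigenvector is (0,-1) - i(1,1) = (0 - i, -1 - i).
A real fundamental pair from Re and Im of e^((-2+2i)t)v: X_1 = e^(-2t)(cos(2t)·(0,-1) + sin(2t)·(1,1)), X_2 = e^(-2t)(sin(2t)·(0,-1) - cos(2t)·(1,1)).
General solution: K_1X_1 + K_2X_2.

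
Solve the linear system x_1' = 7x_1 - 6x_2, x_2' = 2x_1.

x_1(t) = 3C_1e^(3t) - 2C_2e^(4t), x_2(t) = 2C_1e^(3t) - C_2e^(4t)

Coefficient matrix A = [[7, -6], [2, 0]].
Characteristic polynomial det(A - λI) = λ^2 - 7λ + 12 = 0.
Eigenvalues λ = 3, 4.
For λ=3: (A-λI) row 1 is [4, -6], so an eigenvector is (3, 2).
For λ=4: (A-λI) row 1 is [3, -6], so an eigenvector is (-2, -1).
General solution: C_1e^(3t)(3,2) + C_2e^(4t)(-2,-1).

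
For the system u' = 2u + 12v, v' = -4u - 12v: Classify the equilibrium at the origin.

stable node

A = [[2,12],[-4,-12]]; det(A-λI) = λ^2 + 10λ + 24.
λ = -4, -6: both negative.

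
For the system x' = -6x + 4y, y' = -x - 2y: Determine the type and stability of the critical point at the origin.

A = [[-6,4],[-1,-2]]; det(A-λI) = λ^2 + 8λ + 16.
repeated λ = -4 with a single eigenvector.

stable improper node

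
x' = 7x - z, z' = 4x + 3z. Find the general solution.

Coefficient matrix A = [[7, -1], [4, 3]].
Characteristic polynomial det(A - λI) = λ^2 - 10λ + 25 = 0.
Single eigenvalue λ = 5 with algebraic multiplicity 2.
Eigenvector v = (1,2); generalized eigenvector w with (A-λI)w=v is (2,3).
General solution: e^(5t)[c_1·v + c_2·(t·v + w)].

x(t) = c_1e^(5t) + c_2te^(5t) + 2c_2e^(5t), z(t) = 2c_1e^(5t) + 2c_2te^(5t) + 3c_2e^(5t)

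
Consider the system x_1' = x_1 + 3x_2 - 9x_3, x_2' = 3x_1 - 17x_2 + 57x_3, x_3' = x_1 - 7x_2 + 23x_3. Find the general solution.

x_1(t) = K_1e^(t) - K_3e^(4t), x_2(t) = -3K_1e^(t) + 3K_2e^(2t) + 8K_3e^(4t), x_3(t) = -K_1e^(t) + K_2e^(2t) + 3K_3e^(4t)

Coefficient matrix A = [[1, 3, -9], [3, -17, 57], [1, -7, 23]].
det(A - λI) = 0 gives eigenvalues λ = 1, 2, 4.
For λ=1: eigenvector (1,-3,-1).
For λ=2: eigenvector (0,3,1).
For λ=4: eigenvector (-1,8,3).
General solution: K_1e^(t)(1,-3,-1) + K_2e^(2t)(0,3,1) + K_3e^(4t)(-1,8,3).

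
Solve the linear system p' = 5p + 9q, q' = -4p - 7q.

p(t) = -3c_1e^(-t) - 3c_2te^(-t) + c_2e^(-t), q(t) = 2c_1e^(-t) + 2c_2te^(-t) - c_2e^(-t)

Coefficient matrix A = [[5, 9], [-4, -7]].
Characteristic polynomial det(A - λI) = λ^2 + 2λ + 1 = 0.
Single eigenvalue λ = -1 with algebraic multiplicity 2.
Eigenvector v = (-3,2); generalized eigenvector w with (A-λI)w=v is (1,-1).
General solution: e^(-t)[c_1·v + c_2·(t·v + w)].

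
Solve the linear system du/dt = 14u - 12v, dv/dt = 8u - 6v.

u(t) = -c_1e^(2t) + 3c_2e^(6t), v(t) = -c_1e^(2t) + 2c_2e^(6t)

Coefficient matrix A = [[14, -12], [8, -6]].
Characteristic polynomial det(A - λI) = λ^2 - 8λ + 12 = 0.
Eigenvalues λ = 2, 6.
For λ=2: (A-λI) row 1 is [12, -12], so an eigenvector is (-1, -1).
For λ=6: (A-λI) row 1 is [8, -12], so an eigenvector is (3, 2).
General solution: c_1e^(2t)(-1,-1) + c_2e^(6t)(3,2).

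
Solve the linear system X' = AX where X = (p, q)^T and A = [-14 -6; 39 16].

p(t) = -C_1e^(t)sin(3t) + C_1e^(t)cos(3t) + C_2e^(t)sin(3t) + C_2e^(t)cos(3t), q(t) = 3C_1e^(t)sin(3t) - 2C_1e^(t)cos(3t) - 2C_2e^(t)sin(3t) - 3C_2e^(t)cos(3t)

Coefficient matrix A = [[-14, -6], [39, 16]].
Characteristic polynomial det(A - λI) = λ^2 - 2λ + 10 = 0.
Eigenvalues λ = 1 ± 3i (complex conjugate pair).
For λ=1+3i: an eigenvector is (1,-2) - i(-1,3) = (1 + i, -2 - 3i).
A real fundamental pair from Re and Im of e^((1+3i)t)v: X_1 = e^(t)(cos(3t)·(1,-2) + sin(3t)·(-1,3)), X_2 = e^(t)(sin(3t)·(1,-2) - cos(3t)·(-1,3)).
General solution: C_1X_1 + C_2X_2.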